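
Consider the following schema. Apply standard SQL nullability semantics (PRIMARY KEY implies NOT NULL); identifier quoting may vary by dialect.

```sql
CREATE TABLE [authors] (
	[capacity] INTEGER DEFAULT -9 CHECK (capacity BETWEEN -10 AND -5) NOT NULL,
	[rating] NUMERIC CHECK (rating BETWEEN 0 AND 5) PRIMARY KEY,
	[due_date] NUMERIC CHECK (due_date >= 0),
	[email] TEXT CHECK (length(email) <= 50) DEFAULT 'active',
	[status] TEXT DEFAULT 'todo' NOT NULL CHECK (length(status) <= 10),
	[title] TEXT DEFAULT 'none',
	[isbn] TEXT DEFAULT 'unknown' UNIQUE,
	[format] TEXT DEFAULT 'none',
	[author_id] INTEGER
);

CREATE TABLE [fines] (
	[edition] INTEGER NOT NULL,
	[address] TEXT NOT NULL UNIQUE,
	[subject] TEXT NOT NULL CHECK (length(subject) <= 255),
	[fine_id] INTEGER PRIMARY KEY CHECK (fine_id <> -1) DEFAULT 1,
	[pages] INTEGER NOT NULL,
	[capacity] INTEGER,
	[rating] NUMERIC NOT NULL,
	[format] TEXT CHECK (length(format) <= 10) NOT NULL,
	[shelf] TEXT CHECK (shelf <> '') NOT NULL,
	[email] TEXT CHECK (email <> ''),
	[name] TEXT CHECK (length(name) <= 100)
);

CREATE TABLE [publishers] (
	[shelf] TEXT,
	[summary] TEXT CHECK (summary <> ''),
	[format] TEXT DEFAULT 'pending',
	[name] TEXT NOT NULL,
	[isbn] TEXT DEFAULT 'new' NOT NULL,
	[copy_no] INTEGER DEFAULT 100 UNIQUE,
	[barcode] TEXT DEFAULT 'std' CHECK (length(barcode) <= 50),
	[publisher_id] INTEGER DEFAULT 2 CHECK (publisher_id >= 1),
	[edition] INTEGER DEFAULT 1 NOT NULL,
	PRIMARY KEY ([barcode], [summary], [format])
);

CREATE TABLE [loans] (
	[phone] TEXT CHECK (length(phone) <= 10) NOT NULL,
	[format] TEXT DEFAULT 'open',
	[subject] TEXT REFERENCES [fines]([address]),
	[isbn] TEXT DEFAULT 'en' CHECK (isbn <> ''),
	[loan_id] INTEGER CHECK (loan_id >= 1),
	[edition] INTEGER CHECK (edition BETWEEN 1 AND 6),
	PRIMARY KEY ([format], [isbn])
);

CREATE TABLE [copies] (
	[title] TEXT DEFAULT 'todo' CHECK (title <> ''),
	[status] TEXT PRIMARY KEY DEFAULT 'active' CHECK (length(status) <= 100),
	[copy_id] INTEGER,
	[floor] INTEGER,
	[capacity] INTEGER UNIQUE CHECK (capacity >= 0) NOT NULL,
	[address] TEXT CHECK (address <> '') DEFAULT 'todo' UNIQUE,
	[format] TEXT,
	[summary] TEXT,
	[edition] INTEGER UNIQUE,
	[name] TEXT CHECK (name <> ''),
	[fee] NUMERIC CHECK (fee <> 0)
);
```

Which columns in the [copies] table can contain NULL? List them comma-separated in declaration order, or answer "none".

- title: CHECK does not forbid NULL (a CHECK constraint passes when its expression is NULL) → nullable.
- status: part of the PRIMARY KEY, which implies NOT NULL → not nullable.
- copy_id: no NOT NULL constraint applies → nullable.
- floor: no NOT NULL constraint applies → nullable.
- capacity: declared NOT NULL → not nullable.
- address: CHECK does not forbid NULL (a CHECK constraint passes when its expression is NULL) → nullable.
- format: no NOT NULL constraint applies → nullable.
- summary: no NOT NULL constraint applies → nullable.
- edition: UNIQUE does not imply NOT NULL → nullable.
- name: CHECK does not forbid NULL (a CHECK constraint passes when its expression is NULL) → nullable.
- fee: CHECK does not forbid NULL (a CHECK constraint passes when its expression is NULL) → nullable.

title, copy_id, floor, address, format, summary, edition, name, fee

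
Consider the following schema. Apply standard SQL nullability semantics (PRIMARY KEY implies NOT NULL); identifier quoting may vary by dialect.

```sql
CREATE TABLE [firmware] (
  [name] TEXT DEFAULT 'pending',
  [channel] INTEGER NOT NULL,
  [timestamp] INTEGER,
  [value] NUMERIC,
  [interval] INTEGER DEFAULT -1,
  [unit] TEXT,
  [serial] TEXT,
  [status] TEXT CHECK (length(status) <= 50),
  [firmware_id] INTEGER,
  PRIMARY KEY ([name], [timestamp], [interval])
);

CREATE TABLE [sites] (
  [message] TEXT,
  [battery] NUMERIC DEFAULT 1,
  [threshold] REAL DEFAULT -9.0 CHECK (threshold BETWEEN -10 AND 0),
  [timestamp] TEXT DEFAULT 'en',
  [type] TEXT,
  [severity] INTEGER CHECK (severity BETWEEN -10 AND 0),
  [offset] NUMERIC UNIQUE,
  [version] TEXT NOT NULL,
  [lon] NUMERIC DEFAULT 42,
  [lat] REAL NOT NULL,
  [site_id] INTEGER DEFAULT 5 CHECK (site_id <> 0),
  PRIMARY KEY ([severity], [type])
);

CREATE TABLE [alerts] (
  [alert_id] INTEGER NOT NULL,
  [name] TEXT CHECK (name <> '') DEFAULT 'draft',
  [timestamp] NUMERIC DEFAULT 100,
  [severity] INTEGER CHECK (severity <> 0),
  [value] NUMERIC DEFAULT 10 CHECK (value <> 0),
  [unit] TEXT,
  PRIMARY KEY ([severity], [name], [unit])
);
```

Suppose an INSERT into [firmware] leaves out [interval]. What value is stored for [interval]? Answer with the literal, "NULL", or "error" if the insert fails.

-1

interval has an explicit DEFAULT -1.
When the column is omitted from an INSERT, that default is used.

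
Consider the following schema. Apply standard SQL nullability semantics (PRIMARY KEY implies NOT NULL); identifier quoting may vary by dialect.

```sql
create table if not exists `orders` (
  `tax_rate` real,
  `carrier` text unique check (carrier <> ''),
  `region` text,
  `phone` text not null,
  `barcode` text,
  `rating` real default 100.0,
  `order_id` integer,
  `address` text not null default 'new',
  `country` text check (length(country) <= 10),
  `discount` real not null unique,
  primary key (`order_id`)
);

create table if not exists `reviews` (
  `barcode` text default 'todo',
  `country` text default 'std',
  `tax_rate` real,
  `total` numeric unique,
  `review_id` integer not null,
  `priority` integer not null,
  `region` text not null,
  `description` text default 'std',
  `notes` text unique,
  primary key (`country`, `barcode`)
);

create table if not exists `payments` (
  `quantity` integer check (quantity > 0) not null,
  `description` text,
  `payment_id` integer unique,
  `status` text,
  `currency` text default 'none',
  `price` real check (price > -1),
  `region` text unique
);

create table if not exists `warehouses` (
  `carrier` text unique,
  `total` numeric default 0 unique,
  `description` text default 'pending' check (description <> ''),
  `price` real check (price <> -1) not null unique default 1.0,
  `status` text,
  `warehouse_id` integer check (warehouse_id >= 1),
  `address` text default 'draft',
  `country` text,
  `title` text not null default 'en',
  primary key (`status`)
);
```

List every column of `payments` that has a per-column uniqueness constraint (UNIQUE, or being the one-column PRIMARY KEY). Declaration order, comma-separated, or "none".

- quantity: no UNIQUE or single-column PK constraint.
- description: no UNIQUE or single-column PK constraint.
- payment_id: declared UNIQUE → unique.
- status: no UNIQUE or single-column PK constraint.
- currency: no UNIQUE or single-column PK constraint.
- price: no UNIQUE or single-column PK constraint.
- region: declared UNIQUE → unique.

payment_id, region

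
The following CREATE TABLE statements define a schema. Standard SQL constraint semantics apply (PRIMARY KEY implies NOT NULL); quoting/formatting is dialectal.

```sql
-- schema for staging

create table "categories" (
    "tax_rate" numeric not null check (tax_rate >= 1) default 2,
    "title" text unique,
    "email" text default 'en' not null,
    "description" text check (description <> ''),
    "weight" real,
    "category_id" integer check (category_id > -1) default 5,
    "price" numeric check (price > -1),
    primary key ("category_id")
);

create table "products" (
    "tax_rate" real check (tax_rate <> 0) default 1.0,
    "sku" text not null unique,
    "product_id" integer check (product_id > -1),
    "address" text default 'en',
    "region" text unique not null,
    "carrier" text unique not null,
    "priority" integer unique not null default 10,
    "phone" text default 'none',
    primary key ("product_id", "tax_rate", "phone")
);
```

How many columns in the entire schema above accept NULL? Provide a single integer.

5

categories: 4 nullable (title, description, weight, price — PK (category_id) and explicit NOT NULL columns excluded).
products: 1 nullable (address — PK (product_id, tax_rate, phone) and explicit NOT NULL columns excluded).
Total: 4 + 1 = 5.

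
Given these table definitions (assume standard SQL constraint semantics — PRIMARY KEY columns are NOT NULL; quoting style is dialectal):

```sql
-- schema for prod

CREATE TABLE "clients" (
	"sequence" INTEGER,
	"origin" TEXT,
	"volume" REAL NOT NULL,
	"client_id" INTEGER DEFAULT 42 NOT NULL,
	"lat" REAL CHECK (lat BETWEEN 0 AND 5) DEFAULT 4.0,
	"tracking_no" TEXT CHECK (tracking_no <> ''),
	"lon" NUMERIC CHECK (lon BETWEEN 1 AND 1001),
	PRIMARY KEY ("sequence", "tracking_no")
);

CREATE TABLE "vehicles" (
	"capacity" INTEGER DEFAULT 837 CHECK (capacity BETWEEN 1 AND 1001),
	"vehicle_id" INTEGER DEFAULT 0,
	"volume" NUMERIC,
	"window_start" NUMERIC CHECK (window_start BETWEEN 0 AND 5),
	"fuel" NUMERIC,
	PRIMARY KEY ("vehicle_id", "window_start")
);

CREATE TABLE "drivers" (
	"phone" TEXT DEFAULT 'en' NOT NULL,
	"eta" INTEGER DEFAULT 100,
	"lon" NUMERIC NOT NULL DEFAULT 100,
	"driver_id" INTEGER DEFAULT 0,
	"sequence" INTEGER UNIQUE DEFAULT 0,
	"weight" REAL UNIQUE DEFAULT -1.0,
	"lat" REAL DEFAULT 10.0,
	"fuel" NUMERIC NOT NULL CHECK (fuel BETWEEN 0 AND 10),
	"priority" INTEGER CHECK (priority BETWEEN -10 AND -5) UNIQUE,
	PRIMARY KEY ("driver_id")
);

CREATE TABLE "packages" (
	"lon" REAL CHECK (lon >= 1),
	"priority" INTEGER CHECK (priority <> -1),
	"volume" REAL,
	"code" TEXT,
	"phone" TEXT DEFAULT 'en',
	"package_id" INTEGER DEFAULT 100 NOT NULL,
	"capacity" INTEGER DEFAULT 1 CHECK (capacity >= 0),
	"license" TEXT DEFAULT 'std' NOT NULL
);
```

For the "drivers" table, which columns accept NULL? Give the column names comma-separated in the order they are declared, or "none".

- phone: declared NOT NULL → not nullable.
- eta: DEFAULT only fills an omitted column; an explicit NULL is still allowed → nullable.
- lon: declared NOT NULL → not nullable.
- driver_id: part of the PRIMARY KEY, which implies NOT NULL → not nullable.
- sequence: UNIQUE does not imply NOT NULL → nullable.
- weight: UNIQUE does not imply NOT NULL → nullable.
- lat: DEFAULT only fills an omitted column; an explicit NULL is still allowed → nullable.
- fuel: declared NOT NULL → not nullable.
- priority: CHECK does not forbid NULL (a CHECK constraint passes when its expression is NULL) → nullable.

eta, sequence, weight, lat, priority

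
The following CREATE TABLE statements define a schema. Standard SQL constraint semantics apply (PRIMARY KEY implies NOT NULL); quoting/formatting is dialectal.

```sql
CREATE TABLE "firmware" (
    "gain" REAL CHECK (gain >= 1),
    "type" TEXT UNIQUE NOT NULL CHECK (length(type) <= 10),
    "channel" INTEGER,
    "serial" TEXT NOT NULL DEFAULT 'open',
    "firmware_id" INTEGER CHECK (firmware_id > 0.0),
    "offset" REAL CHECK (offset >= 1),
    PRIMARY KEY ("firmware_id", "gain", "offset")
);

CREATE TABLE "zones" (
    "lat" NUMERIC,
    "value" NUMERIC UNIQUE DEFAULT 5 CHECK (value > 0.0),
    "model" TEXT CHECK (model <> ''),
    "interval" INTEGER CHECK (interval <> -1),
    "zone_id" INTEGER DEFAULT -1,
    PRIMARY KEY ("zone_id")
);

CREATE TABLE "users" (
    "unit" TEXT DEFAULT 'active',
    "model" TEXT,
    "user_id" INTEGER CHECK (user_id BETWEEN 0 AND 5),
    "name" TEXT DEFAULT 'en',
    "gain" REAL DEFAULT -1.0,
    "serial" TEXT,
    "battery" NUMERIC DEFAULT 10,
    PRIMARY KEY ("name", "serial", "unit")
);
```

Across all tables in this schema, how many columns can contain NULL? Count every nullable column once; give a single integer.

9

firmware: 1 nullable (channel — PK (firmware_id, gain, offset) and explicit NOT NULL columns excluded).
zones: 4 nullable (lat, value, model, interval — PK (zone_id) and explicit NOT NULL columns excluded).
users: 4 nullable (model, user_id, gain, battery — PK (name, serial, unit) and explicit NOT NULL columns excluded).
Total: 1 + 4 + 4 = 9.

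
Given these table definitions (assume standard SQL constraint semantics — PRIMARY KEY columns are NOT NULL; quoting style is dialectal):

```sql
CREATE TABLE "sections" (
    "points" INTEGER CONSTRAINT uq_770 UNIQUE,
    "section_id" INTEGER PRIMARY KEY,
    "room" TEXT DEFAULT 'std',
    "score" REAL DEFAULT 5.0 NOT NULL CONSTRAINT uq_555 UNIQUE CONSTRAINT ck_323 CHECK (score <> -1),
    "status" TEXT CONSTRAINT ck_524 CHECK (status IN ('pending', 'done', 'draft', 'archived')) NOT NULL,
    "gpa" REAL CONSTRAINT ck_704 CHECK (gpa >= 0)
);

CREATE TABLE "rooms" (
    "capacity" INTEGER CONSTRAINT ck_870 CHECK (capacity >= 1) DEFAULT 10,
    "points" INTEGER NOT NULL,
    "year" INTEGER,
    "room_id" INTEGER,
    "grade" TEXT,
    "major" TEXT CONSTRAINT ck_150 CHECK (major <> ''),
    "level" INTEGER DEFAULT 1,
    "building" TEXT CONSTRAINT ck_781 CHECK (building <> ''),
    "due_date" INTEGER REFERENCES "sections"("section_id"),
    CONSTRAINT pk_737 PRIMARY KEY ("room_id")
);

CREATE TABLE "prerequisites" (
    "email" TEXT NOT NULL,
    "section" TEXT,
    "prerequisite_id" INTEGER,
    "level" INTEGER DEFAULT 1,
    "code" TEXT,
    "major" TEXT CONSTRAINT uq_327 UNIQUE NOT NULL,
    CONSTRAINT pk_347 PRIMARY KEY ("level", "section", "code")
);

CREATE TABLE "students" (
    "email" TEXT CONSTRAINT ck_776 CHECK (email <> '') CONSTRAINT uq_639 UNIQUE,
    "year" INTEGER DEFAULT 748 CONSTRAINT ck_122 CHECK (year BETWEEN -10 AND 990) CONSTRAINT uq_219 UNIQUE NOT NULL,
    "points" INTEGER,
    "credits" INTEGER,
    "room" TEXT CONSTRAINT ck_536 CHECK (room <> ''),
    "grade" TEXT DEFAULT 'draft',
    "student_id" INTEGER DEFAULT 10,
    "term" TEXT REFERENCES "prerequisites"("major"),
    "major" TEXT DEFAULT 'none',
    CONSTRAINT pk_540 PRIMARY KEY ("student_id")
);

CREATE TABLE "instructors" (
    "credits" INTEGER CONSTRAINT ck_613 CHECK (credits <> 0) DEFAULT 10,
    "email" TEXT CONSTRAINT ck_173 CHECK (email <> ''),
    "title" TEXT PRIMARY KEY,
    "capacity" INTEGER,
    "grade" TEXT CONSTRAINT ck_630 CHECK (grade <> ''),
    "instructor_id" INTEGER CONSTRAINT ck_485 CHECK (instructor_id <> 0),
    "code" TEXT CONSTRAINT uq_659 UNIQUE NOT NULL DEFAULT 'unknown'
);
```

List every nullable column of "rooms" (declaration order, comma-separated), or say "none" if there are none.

capacity, year, grade, major, level, building, due_date

- capacity: CHECK does not forbid NULL (a CHECK constraint passes when its expression is NULL) → nullable.
- points: declared NOT NULL → not nullable.
- year: no NOT NULL constraint applies → nullable.
- room_id: part of the PRIMARY KEY, which implies NOT NULL → not nullable.
- grade: no NOT NULL constraint applies → nullable.
- major: CHECK does not forbid NULL (a CHECK constraint passes when its expression is NULL) → nullable.
- level: DEFAULT only fills an omitted column; an explicit NULL is still allowed → nullable.
- building: CHECK does not forbid NULL (a CHECK constraint passes when its expression is NULL) → nullable.
- due_date: a foreign key column may be NULL unless separately constrained → nullable.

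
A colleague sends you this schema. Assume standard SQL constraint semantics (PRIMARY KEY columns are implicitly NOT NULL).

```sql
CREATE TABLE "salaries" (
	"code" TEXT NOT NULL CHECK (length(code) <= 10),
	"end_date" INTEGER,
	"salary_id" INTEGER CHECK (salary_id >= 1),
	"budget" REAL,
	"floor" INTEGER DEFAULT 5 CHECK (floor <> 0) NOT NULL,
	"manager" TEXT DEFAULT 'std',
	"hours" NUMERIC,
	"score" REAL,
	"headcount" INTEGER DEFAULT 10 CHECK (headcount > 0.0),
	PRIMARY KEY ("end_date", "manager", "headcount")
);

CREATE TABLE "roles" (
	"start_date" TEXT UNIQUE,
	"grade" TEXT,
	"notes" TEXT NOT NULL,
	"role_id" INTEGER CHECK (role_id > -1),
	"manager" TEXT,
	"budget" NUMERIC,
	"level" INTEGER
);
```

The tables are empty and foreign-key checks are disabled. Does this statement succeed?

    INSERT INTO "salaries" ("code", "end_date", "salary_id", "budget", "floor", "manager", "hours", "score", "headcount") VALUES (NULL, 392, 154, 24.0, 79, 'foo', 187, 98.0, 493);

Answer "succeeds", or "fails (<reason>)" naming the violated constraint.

fails (NOT NULL on code)

code is explicitly set to NULL, but code is declared NOT NULL.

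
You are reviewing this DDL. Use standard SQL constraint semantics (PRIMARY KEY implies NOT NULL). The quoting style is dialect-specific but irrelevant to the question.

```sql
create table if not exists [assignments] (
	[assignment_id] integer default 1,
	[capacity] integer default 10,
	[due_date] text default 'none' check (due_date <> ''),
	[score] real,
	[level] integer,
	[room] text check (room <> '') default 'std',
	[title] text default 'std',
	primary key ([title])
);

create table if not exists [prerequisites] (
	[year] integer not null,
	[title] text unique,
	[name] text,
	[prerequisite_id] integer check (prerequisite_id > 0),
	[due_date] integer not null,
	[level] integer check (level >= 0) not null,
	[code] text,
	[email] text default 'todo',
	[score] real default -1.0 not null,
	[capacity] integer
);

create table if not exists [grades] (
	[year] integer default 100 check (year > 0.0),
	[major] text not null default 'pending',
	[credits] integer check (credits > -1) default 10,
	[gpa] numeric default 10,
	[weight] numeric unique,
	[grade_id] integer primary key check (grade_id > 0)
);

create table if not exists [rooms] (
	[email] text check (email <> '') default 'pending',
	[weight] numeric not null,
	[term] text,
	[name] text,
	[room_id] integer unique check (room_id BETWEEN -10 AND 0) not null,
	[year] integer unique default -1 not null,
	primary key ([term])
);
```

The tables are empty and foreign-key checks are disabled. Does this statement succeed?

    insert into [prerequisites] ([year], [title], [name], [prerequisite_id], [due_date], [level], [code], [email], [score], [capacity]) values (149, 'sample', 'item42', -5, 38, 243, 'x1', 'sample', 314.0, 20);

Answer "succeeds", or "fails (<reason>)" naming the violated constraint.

The value -5 for prerequisite_id violates CHECK (prerequisite_id > 0).

fails (CHECK on prerequisite_id)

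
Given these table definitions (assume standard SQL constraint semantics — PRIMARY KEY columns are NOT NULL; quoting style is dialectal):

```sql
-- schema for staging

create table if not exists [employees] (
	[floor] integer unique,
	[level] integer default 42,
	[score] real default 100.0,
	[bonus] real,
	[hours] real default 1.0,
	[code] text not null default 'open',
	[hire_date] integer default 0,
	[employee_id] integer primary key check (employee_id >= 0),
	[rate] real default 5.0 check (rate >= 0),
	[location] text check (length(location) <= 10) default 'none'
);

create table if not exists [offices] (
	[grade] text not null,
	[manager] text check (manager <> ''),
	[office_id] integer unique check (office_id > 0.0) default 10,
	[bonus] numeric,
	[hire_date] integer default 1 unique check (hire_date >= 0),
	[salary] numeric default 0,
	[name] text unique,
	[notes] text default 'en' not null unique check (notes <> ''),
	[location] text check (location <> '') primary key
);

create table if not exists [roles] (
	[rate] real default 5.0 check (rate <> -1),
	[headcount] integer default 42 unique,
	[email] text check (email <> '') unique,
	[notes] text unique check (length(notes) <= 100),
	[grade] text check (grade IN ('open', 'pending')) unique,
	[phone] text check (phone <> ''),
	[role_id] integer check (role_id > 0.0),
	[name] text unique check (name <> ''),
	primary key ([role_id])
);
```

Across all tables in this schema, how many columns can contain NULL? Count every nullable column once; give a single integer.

21

employees: 8 nullable (floor, level, score, bonus, hours, hire_date, rate, location — PK (employee_id) and explicit NOT NULL columns excluded).
offices: 6 nullable (manager, office_id, bonus, hire_date, salary, name — PK (location) and explicit NOT NULL columns excluded).
roles: 7 nullable (rate, headcount, email, notes, grade, phone, name — PK (role_id) and explicit NOT NULL columns excluded).
Total: 8 + 6 + 7 = 21.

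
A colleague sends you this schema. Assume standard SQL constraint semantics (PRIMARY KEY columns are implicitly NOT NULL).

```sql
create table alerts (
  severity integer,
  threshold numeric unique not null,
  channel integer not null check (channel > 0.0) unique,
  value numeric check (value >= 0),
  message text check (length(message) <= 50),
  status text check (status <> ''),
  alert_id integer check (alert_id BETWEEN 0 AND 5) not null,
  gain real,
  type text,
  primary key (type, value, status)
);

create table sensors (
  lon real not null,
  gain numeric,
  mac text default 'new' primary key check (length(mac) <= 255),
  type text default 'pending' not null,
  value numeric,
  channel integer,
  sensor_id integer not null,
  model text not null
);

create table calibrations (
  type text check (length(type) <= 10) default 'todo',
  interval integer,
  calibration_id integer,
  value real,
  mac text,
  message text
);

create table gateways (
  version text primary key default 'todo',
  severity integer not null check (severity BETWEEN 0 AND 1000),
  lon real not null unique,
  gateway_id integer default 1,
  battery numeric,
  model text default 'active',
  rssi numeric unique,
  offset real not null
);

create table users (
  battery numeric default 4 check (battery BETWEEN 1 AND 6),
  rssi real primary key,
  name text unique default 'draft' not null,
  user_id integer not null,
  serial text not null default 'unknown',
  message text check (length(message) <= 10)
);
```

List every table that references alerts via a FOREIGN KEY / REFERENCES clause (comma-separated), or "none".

none

No REFERENCES clause anywhere in the schema names alerts.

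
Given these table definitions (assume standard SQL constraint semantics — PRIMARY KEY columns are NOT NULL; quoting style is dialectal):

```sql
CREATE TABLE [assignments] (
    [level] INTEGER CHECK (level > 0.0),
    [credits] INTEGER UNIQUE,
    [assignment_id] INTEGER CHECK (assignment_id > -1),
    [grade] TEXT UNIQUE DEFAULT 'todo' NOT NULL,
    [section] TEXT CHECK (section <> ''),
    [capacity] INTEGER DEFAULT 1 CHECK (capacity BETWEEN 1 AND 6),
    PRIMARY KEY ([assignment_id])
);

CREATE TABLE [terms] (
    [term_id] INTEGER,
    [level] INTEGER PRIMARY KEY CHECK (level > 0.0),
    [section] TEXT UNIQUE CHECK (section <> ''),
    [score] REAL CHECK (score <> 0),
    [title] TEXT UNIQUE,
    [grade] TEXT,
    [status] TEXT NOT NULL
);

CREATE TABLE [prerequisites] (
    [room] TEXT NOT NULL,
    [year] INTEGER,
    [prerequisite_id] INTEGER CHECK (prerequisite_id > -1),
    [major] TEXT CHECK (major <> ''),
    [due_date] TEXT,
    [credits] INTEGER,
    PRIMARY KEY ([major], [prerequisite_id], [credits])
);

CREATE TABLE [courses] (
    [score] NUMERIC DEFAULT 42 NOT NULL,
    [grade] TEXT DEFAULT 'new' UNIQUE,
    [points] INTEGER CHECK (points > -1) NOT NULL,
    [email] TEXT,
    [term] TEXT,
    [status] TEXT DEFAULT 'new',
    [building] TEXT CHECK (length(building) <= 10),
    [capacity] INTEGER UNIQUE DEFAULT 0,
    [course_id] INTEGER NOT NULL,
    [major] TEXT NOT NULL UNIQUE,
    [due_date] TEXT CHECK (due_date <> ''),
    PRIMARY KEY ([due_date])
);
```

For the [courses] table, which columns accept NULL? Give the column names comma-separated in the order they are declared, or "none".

grade, email, term, status, building, capacity

- score: declared NOT NULL → not nullable.
- grade: UNIQUE does not imply NOT NULL → nullable.
- points: declared NOT NULL → not nullable.
- email: no NOT NULL constraint applies → nullable.
- term: no NOT NULL constraint applies → nullable.
- status: DEFAULT only fills an omitted column; an explicit NULL is still allowed → nullable.
- building: CHECK does not forbid NULL (a CHECK constraint passes when its expression is NULL) → nullable.
- capacity: UNIQUE does not imply NOT NULL → nullable.
- course_id: declared NOT NULL → not nullable.
- major: declared NOT NULL → not nullable.
- due_date: part of the PRIMARY KEY, which implies NOT NULL → not nullable.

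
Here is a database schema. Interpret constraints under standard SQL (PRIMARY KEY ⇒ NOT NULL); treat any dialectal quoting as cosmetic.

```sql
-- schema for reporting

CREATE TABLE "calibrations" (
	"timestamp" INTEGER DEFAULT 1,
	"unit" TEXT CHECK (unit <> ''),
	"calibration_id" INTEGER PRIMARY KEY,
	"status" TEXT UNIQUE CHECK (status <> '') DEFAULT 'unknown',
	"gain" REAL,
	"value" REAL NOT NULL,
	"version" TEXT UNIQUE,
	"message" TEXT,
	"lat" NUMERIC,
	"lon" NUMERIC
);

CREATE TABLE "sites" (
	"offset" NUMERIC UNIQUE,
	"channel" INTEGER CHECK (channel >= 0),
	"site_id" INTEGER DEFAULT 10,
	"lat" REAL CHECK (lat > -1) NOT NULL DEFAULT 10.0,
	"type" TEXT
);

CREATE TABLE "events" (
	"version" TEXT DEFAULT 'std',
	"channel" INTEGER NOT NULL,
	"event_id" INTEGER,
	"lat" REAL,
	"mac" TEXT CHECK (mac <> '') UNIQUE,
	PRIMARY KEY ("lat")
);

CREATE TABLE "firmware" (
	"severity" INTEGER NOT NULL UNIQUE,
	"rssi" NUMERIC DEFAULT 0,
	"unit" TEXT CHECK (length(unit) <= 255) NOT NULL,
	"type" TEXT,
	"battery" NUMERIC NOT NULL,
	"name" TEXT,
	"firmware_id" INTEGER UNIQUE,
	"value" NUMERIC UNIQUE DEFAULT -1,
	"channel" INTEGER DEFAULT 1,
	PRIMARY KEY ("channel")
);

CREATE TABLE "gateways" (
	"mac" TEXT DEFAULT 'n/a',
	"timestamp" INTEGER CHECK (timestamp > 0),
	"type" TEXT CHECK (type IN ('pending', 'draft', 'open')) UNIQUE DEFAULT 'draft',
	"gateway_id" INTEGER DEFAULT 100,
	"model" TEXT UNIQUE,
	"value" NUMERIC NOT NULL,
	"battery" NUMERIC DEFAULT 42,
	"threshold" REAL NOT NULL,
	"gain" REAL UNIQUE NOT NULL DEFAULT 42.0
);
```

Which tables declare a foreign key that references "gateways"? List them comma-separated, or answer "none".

No REFERENCES clause anywhere in the schema names gateways.

none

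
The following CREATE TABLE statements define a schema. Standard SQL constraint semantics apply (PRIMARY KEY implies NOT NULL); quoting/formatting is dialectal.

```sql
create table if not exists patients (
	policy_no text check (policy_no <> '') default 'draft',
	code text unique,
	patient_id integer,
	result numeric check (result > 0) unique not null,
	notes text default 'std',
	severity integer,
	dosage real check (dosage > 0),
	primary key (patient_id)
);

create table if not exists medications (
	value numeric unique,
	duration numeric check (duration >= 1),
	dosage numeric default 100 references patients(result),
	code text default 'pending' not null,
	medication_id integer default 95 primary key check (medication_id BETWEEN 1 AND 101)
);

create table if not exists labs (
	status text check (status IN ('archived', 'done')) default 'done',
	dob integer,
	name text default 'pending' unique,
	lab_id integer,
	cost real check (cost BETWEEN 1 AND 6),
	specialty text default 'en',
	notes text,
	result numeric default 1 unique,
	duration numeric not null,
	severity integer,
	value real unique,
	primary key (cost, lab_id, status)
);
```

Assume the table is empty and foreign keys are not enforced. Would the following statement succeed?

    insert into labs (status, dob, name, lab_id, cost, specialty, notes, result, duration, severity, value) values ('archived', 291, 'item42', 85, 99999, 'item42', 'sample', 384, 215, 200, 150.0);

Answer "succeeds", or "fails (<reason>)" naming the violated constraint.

The value 99999 for cost violates CHECK (cost BETWEEN 1 AND 6).

fails (CHECK on cost)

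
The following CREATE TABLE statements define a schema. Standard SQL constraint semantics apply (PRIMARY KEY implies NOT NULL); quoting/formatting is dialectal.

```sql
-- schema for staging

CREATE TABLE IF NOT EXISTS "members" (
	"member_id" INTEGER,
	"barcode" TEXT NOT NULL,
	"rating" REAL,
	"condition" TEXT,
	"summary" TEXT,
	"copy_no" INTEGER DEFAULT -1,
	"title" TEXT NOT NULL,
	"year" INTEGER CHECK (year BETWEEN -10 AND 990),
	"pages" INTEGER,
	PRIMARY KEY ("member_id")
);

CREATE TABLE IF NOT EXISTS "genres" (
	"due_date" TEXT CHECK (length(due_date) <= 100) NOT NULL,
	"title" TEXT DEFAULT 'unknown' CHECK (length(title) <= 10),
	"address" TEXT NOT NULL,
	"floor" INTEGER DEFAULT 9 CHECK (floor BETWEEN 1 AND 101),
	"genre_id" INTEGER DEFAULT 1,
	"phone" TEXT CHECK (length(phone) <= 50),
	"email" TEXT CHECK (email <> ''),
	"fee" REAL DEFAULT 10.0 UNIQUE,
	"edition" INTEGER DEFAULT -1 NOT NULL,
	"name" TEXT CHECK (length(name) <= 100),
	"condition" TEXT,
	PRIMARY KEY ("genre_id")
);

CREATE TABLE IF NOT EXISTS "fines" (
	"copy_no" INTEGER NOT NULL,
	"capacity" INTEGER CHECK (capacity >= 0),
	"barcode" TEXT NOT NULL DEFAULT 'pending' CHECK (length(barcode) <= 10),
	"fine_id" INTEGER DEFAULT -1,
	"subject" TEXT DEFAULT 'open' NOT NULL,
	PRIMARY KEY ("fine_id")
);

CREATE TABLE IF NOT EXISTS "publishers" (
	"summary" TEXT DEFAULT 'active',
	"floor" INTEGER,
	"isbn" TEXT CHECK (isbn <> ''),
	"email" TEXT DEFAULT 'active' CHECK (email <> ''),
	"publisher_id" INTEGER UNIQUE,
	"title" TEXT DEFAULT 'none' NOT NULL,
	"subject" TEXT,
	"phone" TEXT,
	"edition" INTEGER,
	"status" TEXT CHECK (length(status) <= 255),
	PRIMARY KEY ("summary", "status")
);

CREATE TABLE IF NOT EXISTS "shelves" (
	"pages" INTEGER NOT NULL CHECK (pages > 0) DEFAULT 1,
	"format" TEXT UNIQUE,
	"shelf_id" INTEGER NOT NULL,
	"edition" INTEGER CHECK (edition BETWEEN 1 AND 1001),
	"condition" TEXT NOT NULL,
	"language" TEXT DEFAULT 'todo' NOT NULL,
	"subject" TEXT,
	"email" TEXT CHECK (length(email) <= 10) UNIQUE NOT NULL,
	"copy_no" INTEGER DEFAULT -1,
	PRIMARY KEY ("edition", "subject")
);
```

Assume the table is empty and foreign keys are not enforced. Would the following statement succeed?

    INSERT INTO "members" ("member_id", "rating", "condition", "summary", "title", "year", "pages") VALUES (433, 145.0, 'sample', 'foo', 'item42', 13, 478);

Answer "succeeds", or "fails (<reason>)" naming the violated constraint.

fails (NOT NULL on barcode)

barcode is omitted from the column list and has no DEFAULT, so it would receive NULL.
But barcode is declared NOT NULL.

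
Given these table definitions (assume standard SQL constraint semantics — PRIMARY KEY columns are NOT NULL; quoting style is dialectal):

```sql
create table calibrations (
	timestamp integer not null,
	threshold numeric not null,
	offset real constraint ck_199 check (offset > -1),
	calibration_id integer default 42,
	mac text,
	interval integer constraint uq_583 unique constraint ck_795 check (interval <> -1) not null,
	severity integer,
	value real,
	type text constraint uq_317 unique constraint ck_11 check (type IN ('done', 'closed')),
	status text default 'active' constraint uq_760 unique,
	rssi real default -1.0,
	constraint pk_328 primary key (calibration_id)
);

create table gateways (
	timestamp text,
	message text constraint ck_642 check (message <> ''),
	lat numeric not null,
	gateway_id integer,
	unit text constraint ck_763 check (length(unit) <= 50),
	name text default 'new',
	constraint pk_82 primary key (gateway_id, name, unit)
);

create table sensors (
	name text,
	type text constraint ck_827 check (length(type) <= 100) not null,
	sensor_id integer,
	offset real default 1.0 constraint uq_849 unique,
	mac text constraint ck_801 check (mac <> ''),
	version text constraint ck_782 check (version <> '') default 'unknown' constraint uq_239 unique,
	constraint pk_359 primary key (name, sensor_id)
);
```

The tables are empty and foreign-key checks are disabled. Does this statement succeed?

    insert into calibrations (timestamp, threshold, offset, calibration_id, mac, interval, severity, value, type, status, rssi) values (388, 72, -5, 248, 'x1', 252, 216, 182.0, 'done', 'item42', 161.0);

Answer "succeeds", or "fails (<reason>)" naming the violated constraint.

The value -5 for offset violates CHECK (offset > -1).

fails (CHECK on offset)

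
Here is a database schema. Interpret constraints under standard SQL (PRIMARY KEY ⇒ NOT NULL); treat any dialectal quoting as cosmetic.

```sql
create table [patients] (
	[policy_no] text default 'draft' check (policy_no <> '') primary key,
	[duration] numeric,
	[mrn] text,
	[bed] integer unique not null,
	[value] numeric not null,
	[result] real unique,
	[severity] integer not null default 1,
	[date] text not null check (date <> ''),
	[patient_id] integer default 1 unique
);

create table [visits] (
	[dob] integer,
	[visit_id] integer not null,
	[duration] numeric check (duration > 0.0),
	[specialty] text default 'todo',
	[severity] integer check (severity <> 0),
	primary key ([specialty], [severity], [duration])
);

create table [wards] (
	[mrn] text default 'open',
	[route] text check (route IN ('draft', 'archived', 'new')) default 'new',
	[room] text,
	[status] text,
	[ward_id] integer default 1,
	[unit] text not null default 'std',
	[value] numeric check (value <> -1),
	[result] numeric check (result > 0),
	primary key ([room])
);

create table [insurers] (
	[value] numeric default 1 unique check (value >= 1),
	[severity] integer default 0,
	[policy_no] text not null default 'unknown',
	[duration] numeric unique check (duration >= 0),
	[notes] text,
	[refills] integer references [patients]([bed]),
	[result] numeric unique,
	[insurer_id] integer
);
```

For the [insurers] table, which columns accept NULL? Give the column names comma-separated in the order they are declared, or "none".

value, severity, duration, notes, refills, result, insurer_id

- value: CHECK does not forbid NULL (a CHECK constraint passes when its expression is NULL) → nullable.
- severity: DEFAULT only fills an omitted column; an explicit NULL is still allowed → nullable.
- policy_no: declared NOT NULL → not nullable.
- duration: CHECK does not forbid NULL (a CHECK constraint passes when its expression is NULL) → nullable.
- notes: no NOT NULL constraint applies → nullable.
- refills: a foreign key column may be NULL unless separately constrained → nullable.
- result: UNIQUE does not imply NOT NULL → nullable.
- insurer_id: no NOT NULL constraint applies → nullable.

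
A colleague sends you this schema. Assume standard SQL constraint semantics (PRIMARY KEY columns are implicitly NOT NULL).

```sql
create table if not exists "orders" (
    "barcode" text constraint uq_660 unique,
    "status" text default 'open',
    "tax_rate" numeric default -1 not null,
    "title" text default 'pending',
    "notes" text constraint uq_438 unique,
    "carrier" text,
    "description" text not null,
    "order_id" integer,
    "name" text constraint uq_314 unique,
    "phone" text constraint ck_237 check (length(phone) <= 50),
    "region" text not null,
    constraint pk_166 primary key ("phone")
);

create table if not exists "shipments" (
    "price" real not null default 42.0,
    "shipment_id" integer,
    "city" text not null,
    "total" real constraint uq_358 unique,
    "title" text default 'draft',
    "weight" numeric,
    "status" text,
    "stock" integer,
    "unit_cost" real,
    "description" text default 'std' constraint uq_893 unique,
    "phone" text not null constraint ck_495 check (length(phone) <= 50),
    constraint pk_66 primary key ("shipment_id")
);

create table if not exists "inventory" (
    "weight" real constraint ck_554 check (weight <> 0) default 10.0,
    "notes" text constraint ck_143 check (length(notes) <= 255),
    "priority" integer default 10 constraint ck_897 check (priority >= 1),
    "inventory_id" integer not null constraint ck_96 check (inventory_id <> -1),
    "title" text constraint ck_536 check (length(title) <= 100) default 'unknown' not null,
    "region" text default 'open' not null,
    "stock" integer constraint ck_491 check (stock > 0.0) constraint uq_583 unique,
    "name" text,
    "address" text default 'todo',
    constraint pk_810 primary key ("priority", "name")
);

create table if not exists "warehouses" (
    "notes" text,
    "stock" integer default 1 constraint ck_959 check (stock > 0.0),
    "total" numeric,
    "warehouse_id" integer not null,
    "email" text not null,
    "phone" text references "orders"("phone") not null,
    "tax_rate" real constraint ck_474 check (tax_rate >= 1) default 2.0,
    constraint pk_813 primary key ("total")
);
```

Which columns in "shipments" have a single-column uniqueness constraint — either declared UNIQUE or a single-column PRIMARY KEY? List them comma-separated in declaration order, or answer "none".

- price: no UNIQUE or single-column PK constraint.
- shipment_id: single-column PRIMARY KEY → unique.
- city: no UNIQUE or single-column PK constraint.
- total: declared UNIQUE → unique.
- title: no UNIQUE or single-column PK constraint.
- weight: no UNIQUE or single-column PK constraint.
- status: no UNIQUE or single-column PK constraint.
- stock: no UNIQUE or single-column PK constraint.
- unit_cost: no UNIQUE or single-column PK constraint.
- description: declared UNIQUE → unique.
- phone: no UNIQUE or single-column PK constraint.

shipment_id, total, description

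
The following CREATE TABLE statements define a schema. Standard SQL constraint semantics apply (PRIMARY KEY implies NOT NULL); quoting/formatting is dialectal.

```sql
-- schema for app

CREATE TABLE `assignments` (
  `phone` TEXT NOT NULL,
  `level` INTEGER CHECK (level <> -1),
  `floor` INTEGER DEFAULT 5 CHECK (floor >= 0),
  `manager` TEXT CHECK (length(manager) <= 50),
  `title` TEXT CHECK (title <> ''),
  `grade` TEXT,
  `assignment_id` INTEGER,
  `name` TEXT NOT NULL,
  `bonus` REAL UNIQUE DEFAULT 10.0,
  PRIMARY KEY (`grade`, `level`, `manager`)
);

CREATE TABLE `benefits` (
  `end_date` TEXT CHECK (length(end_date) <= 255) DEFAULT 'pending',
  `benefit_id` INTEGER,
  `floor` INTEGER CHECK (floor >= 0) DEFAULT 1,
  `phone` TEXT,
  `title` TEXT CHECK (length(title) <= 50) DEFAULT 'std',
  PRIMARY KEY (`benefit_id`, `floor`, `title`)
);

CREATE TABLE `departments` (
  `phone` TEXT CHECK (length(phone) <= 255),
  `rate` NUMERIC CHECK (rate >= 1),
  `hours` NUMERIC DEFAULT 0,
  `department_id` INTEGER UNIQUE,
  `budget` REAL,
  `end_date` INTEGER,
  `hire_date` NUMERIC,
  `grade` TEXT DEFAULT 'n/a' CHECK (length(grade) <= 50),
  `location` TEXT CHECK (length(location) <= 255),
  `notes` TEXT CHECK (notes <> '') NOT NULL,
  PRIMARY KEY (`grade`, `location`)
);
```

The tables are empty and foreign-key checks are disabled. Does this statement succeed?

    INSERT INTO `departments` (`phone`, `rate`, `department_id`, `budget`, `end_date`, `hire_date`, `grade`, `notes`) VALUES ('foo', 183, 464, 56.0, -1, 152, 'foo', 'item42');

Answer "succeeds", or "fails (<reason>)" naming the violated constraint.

location is omitted from the column list and has no DEFAULT, so it would receive NULL.
But location is part of the PRIMARY KEY (implied NOT NULL).

fails (NOT NULL on location)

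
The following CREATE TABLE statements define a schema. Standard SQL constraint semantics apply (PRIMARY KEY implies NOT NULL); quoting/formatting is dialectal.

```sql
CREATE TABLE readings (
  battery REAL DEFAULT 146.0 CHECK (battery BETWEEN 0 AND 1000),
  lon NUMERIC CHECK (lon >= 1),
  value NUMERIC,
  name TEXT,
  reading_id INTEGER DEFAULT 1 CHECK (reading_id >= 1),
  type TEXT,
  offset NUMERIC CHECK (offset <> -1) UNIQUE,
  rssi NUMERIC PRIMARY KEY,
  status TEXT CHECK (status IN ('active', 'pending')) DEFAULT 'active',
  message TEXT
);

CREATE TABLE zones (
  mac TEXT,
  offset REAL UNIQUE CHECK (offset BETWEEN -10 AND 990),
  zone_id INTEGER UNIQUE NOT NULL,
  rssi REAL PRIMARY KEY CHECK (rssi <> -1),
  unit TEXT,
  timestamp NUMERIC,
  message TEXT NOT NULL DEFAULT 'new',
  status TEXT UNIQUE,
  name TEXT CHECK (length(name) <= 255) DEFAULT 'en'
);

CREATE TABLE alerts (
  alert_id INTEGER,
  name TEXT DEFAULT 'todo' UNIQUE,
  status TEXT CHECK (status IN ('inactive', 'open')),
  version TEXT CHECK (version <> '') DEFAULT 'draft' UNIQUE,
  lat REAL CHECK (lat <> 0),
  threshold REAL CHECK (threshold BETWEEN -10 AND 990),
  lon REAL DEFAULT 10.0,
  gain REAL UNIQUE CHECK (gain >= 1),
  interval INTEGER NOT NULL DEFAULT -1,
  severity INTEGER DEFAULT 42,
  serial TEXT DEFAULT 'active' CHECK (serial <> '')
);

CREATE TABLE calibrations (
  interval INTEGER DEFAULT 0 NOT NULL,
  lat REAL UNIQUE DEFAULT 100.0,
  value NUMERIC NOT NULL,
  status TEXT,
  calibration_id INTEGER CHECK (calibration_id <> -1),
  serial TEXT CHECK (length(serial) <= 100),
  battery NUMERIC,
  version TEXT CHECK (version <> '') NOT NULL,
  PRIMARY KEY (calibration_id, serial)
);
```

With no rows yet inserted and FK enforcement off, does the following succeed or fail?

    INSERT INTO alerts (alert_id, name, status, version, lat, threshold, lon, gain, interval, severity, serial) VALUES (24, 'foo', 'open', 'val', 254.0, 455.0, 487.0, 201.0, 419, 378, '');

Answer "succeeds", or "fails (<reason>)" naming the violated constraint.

The value '' for serial violates CHECK (serial <> '').

fails (CHECK on serial)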